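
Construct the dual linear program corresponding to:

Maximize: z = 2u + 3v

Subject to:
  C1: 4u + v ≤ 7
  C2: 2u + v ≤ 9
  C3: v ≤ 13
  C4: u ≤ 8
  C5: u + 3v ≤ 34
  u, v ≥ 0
Minimize: z = 7y1 + 9y2 + 13y3 + 8y4 + 34y5

Subject to:
  C1: -4y1 - 2y2 - y4 - y5 ≤ -2
  C2: -y1 - y2 - y3 - 3y5 ≤ -3
  y1, y2, y3, y4, y5 ≥ 0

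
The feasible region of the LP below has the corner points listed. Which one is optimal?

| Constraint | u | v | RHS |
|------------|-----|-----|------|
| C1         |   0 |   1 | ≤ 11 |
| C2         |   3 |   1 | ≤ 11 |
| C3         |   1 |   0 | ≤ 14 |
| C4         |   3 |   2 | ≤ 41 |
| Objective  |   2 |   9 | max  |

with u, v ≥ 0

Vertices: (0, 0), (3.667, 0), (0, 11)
Evaluating z = 2u + 9v at each vertex:
  (0, 0): z = 0
  (3.667, 0): z = 7.333
  (0, 11): z = 99

The largest value is z = 99, attained at (0, 11).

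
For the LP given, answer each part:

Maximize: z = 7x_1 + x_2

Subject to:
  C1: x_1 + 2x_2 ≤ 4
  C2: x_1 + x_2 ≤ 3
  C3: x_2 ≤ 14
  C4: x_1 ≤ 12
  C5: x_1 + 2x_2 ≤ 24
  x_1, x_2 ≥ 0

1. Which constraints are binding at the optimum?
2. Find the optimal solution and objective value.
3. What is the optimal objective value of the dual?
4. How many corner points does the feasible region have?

1. C2, x_2 ≥ 0
2. x_1 = 3, x_2 = 0, z = 21
3. 21 (by strong duality, equal to the primal optimum)
4. 4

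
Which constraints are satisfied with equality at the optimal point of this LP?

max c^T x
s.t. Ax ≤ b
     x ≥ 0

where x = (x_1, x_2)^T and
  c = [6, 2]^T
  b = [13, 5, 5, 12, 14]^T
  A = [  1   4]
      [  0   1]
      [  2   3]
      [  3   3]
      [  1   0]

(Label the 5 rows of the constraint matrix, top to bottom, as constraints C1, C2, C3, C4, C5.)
Optimal: x_1 = 2.5, x_2 = 0
Slack at optimum:
  C1: slack = 10.5
  C2: slack = 5
  C3: slack = 0 (binding)
  C4: slack = 4.5
  C5: slack = 11.5
  x_1 ≥ 0: x_1 = 2.5
  x_2 ≥ 0: x_2 = 0 (binding)
Binding constraints: C3, x_2 ≥ 0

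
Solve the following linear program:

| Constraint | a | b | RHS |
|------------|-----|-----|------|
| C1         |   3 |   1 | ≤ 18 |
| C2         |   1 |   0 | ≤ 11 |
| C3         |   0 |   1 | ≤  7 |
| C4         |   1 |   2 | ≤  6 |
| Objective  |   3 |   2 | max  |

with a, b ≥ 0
Each vertex is the intersection of two constraint boundaries that also satisfies all remaining constraints:
  a = 0 and b = 0 → (0, 0)
  3a + b = 18 and a + 2b = 6 → (6, 0)
  a + 2b = 6 and a = 0 → (0, 3)

Evaluating z = 3a + 2b at each vertex:
  (0, 0): z = 0
  (6, 0): z = 18
  (0, 3): z = 6

The maximum is at (6, 0) with z = 18.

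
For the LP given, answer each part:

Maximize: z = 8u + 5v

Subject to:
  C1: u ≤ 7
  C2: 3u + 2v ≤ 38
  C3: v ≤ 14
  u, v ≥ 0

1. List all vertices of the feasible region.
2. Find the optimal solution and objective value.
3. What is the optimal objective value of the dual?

1. (0, 0), (7, 0), (7, 8.5), (3.333, 14), (0, 14)
2. u = 7, v = 8.5, z = 98.5
3. 98.5 (by strong duality, equal to the primal optimum)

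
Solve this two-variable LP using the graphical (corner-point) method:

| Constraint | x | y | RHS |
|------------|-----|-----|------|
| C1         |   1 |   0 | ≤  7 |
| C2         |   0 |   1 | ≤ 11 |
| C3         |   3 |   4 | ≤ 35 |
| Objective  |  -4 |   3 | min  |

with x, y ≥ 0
x = 7, y = 0, z = -28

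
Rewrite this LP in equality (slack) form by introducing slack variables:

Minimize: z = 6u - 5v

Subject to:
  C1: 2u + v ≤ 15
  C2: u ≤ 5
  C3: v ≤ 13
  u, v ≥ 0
min z = 6u - 5v

s.t.
  2u + v + s1 = 15
  u + s2 = 5
  v + s3 = 13
  u, v, s1, s2, s3 ≥ 0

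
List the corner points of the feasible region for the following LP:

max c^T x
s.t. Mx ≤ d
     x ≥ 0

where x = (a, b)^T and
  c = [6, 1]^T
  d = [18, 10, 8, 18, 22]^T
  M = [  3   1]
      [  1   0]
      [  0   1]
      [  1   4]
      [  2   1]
Each vertex is the intersection of two constraint boundaries that also satisfies all remaining constraints:
  a = 0 and b = 0 → (0, 0)
  3a + b = 18 and b = 0 → (6, 0)
  3a + b = 18 and a + 4b = 18 → (4.909, 3.273)
  a + 4b = 18 and a = 0 → (0, 4.5)

Vertices: (0, 0), (6, 0), (4.909, 3.273), (0, 4.5)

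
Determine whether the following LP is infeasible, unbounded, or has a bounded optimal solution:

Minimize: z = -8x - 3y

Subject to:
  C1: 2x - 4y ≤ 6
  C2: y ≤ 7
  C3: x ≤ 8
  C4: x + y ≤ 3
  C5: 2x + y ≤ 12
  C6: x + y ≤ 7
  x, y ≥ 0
The point (3, 0) satisfies every constraint, so the LP is feasible; the constraints give x ≤ 8 and y ≤ 7, which with x, y ≥ 0 keep the feasible region inside a bounded box. A feasible, bounded LP attains a finite optimum at a vertex.

Feasible with finite optimum z* = -24 at (3, 0).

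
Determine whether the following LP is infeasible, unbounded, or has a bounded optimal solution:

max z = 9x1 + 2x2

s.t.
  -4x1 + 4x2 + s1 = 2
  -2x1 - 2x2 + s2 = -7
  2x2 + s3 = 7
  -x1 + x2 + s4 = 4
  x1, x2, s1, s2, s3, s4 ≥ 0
Feasible point: (2, 2) satisfies every constraint, so the LP is feasible.
Direction d = (1, 0): for each constraint row a, a·d ≤ 0 —
  (-4)(1) + (4)(0) = -4 ≤ 0
  (-2)(1) + (-2)(0) = -2 ≤ 0
  (0)(1) + (2)(0) = 0 ≤ 0
  (-1)(1) + (1)(0) = -1 ≤ 0
and d ≥ 0, so (2, 2) + t·d stays feasible for every t ≥ 0. Along this ray z = 9x1 + 2x2 changes by 9 per unit t, so z → +∞.

The LP is unbounded; z can be made arbitrarily large.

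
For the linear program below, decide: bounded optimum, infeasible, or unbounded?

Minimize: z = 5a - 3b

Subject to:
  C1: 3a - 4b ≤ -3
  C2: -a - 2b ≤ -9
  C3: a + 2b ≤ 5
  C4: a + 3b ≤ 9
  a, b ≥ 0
C3 requires a + 2b ≤ 5, while C2 (-a - 2b ≤ -9) is equivalent to a + 2b ≥ 9. Together they would need 9 ≤ a + 2b ≤ 5, which is impossible since 9 > 5. No point satisfies all constraints.

The feasible region is empty; the LP is infeasible.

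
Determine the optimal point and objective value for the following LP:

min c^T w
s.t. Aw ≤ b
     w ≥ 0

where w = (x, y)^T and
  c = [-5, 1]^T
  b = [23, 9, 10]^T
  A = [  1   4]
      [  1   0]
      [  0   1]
Each vertex is the intersection of two constraint boundaries that also satisfies all remaining constraints:
  x = 0 and y = 0 → (0, 0)
  x = 9 and y = 0 → (9, 0)
  x + 4y = 23 and x = 9 → (9, 3.5)
  x + 4y = 23 and x = 0 → (0, 5.75)

Evaluating z = -5x + y at each vertex:
  (0, 0): z = 0
  (9, 0): z = -45
  (9, 3.5): z = -41.5
  (0, 5.75): z = 5.75

The minimum is at (9, 0) with z = -45.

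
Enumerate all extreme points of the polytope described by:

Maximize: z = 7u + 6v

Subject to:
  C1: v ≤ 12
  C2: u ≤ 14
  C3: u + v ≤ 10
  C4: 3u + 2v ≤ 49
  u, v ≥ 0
Each vertex is the intersection of two constraint boundaries that also satisfies all remaining constraints:
  u = 0 and v = 0 → (0, 0)
  u + v = 10 and v = 0 → (10, 0)
  u + v = 10 and u = 0 → (0, 10)

Vertices: (0, 0), (10, 0), (0, 10)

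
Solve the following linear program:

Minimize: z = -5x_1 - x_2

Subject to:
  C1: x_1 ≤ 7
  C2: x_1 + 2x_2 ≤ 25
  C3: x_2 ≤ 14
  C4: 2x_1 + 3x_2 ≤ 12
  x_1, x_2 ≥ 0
Each vertex is the intersection of two constraint boundaries that also satisfies all remaining constraints:
  x_1 = 0 and x_2 = 0 → (0, 0)
  2x_1 + 3x_2 = 12 and x_2 = 0 → (6, 0)
  2x_1 + 3x_2 = 12 and x_1 = 0 → (0, 4)

Evaluating z = -5x_1 - x_2 at each vertex:
  (0, 0): z = 0
  (6, 0): z = -30
  (0, 4): z = -4

The minimum is at (6, 0) with z = -30.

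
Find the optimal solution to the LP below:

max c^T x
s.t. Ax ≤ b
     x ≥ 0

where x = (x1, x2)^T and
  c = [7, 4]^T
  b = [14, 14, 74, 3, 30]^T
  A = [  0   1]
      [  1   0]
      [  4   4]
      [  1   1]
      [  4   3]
Each vertex is the intersection of two constraint boundaries that also satisfies all remaining constraints:
  x1 = 0 and x2 = 0 → (0, 0)
  x1 + x2 = 3 and x2 = 0 → (3, 0)
  x1 + x2 = 3 and x1 = 0 → (0, 3)

Evaluating z = 7x1 + 4x2 at each vertex:
  (0, 0): z = 0
  (3, 0): z = 21
  (0, 3): z = 12

The maximum is at (3, 0) with z = 21.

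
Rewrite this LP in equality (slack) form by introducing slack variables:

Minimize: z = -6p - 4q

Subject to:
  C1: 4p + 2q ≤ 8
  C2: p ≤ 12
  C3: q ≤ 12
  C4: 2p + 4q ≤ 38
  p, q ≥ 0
min z = -6p - 4q

s.t.
  4p + 2q + s1 = 8
  p + s2 = 12
  q + s3 = 12
  2p + 4q + s4 = 38
  p, q, s1, s2, s3, s4 ≥ 0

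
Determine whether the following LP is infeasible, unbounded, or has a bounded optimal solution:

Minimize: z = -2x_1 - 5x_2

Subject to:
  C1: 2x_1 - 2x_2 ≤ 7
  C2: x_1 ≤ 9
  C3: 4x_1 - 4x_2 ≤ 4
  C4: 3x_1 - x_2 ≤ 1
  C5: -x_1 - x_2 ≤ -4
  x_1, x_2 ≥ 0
Feasible point: (0, 4) satisfies every constraint, so the LP is feasible.
Direction d = (0, 1): for each constraint row a, a·d ≤ 0 —
  (2)(0) + (-2)(1) = -2 ≤ 0
  (1)(0) + (0)(1) = 0 ≤ 0
  (4)(0) + (-4)(1) = -4 ≤ 0
  (3)(0) + (-1)(1) = -1 ≤ 0
  (-1)(0) + (-1)(1) = -1 ≤ 0
and d ≥ 0, so (0, 4) + t·d stays feasible for every t ≥ 0. Along this ray z = -2x_1 - 5x_2 changes by -5 per unit t, so z → −∞.

Unbounded: there is a feasible ray along which z → −∞.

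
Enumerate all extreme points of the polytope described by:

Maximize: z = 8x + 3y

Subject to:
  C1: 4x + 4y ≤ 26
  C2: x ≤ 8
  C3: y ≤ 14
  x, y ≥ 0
Each vertex is the intersection of two constraint boundaries that also satisfies all remaining constraints:
  x = 0 and y = 0 → (0, 0)
  4x + 4y = 26 and y = 0 → (6.5, 0)
  4x + 4y = 26 and x = 0 → (0, 6.5)

Vertices: (0, 0), (6.5, 0), (0, 6.5)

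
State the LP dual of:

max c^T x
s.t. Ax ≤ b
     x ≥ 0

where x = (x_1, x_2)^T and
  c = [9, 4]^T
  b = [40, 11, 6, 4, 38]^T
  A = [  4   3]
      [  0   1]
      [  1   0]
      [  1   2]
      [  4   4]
Minimize: z = 40y1 + 11y2 + 6y3 + 4y4 + 38y5

Subject to:
  C1: -4y1 - y3 - y4 - 4y5 ≤ -9
  C2: -3y1 - y2 - 2y4 - 4y5 ≤ -4
  y1, y2, y3, y4, y5 ≥ 0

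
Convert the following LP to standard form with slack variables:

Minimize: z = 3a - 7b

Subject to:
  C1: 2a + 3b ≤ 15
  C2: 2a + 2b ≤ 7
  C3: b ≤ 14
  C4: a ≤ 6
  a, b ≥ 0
min z = 3a - 7b

s.t.
  2a + 3b + s1 = 15
  2a + 2b + s2 = 7
  b + s3 = 14
  a + s4 = 6
  a, b, s1, s2, s3, s4 ≥ 0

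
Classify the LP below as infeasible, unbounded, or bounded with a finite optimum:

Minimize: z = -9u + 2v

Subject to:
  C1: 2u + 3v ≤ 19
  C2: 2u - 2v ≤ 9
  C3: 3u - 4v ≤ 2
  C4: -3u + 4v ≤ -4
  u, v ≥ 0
C3 requires 3u - 4v ≤ 2, while C4 (-3u + 4v ≤ -4) is equivalent to 3u - 4v ≥ 4. Together they would need 4 ≤ 3u - 4v ≤ 2, which is impossible since 4 > 2. No point satisfies all constraints.

Infeasible — the constraint set is empty.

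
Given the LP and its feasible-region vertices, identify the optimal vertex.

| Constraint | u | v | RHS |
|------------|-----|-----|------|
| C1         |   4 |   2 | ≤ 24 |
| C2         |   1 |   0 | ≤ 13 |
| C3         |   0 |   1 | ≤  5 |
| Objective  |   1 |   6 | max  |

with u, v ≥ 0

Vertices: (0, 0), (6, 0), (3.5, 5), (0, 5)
Evaluating z = u + 6v at each vertex:
  (0, 0): z = 0
  (6, 0): z = 6
  (3.5, 5): z = 33.5
  (0, 5): z = 30

The largest value is z = 33.5, attained at (3.5, 5).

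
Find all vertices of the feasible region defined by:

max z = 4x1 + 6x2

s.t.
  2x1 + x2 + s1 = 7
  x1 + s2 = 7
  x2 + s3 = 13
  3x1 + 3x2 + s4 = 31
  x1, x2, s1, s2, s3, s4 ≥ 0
Each vertex is the intersection of two constraint boundaries that also satisfies all remaining constraints:
  x1 = 0 and x2 = 0 → (0, 0)
  2x1 + x2 = 7 and x2 = 0 → (3.5, 0)
  2x1 + x2 = 7 and x1 = 0 → (0, 7)

Vertices: (0, 0), (3.5, 0), (0, 7)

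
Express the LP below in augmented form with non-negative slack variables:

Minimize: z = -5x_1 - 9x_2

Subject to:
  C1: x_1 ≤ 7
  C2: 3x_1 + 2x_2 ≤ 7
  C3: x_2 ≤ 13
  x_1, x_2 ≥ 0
min z = -5x_1 - 9x_2

s.t.
  x_1 + s1 = 7
  3x_1 + 2x_2 + s2 = 7
  x_2 + s3 = 13
  x_1, x_2, s1, s2, s3 ≥ 0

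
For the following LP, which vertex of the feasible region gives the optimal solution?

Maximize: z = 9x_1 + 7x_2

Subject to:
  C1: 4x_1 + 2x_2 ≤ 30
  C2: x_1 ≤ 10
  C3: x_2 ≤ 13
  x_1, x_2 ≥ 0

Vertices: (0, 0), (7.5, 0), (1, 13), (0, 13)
(1, 13) with z = 100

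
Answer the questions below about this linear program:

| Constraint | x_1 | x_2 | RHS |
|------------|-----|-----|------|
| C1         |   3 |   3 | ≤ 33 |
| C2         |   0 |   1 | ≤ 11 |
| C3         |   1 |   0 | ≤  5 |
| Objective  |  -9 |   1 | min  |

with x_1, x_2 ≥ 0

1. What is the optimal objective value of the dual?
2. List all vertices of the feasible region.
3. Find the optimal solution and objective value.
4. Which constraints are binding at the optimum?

1. -45 (by strong duality, equal to the primal optimum)
2. (0, 0), (5, 0), (5, 6), (0, 11)
3. x_1 = 5, x_2 = 0, z = -45
4. C3, x_2 ≥ 0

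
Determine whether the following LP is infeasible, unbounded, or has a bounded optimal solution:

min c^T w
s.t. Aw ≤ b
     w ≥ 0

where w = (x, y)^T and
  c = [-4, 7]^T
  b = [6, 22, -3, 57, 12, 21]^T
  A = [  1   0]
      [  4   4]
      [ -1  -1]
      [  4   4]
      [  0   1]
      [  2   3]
The point (5.5, 0) satisfies every constraint, so the LP is feasible; the constraints give x ≤ 6 and y ≤ 12, which with x, y ≥ 0 keep the feasible region inside a bounded box. A feasible, bounded LP attains a finite optimum at a vertex.

The LP has an optimal solution: (5.5, 0) with z = -22.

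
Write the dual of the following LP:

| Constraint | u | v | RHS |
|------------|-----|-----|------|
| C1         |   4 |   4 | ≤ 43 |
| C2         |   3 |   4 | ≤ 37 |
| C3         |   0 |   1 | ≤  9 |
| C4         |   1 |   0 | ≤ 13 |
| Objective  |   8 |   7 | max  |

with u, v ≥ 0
Minimize: z = 43y1 + 37y2 + 9y3 + 13y4

Subject to:
  C1: -4y1 - 3y2 - y4 ≤ -8
  C2: -4y1 - 4y2 - y3 ≤ -7
  y1, y2, y3, y4 ≥ 0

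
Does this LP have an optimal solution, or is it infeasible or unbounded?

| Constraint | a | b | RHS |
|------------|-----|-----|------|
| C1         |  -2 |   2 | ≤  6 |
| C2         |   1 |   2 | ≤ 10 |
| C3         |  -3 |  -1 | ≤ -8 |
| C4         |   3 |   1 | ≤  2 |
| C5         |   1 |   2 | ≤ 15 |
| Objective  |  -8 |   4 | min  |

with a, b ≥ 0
C4 requires 3a + b ≤ 2, while C3 (-3a - b ≤ -8) is equivalent to 3a + b ≥ 8. Together they would need 8 ≤ 3a + b ≤ 2, which is impossible since 8 > 2. No point satisfies all constraints.

The feasible region is empty; the LP is infeasible.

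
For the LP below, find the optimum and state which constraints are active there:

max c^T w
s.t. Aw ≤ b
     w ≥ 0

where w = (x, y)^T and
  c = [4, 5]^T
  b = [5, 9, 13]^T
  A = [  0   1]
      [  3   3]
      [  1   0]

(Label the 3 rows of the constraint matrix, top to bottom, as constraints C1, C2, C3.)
Optimal: x = 0, y = 3
Slack at optimum:
  C1: slack = 2
  C2: slack = 0 (binding)
  C3: slack = 13
  x ≥ 0: x = 0 (binding)
  y ≥ 0: y = 3
Binding constraints: C2, x ≥ 0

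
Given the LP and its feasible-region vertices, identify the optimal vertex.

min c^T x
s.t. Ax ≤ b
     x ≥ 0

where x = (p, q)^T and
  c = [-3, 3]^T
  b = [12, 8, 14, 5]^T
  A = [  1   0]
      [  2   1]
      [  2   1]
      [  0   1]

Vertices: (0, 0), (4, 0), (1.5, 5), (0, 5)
(4, 0) with z = -12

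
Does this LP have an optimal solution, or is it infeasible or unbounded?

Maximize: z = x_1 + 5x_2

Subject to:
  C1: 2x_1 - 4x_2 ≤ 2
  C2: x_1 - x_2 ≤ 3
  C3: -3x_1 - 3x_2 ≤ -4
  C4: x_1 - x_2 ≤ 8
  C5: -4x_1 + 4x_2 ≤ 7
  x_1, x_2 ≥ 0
Feasible point: (1, 1) satisfies every constraint, so the LP is feasible.
Direction d = (1, 1): for each constraint row a, a·d ≤ 0 —
  (2)(1) + (-4)(1) = -2 ≤ 0
  (1)(1) + (-1)(1) = 0 ≤ 0
  (-3)(1) + (-3)(1) = -6 ≤ 0
  (1)(1) + (-1)(1) = 0 ≤ 0
  (-4)(1) + (4)(1) = 0 ≤ 0
and d ≥ 0, so (1, 1) + t·d stays feasible for every t ≥ 0. Along this ray z = x_1 + 5x_2 changes by 6 per unit t, so z → +∞.

The LP is unbounded; z can be made arbitrarily large.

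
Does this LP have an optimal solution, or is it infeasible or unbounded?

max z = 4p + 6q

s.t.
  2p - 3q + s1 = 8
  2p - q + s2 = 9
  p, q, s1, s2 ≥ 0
Feasible point: (0, 0) satisfies every constraint, so the LP is feasible.
Direction d = (0, 1): for each constraint row a, a·d ≤ 0 —
  (2)(0) + (-3)(1) = -3 ≤ 0
  (2)(0) + (-1)(1) = -1 ≤ 0
and d ≥ 0, so (0, 0) + t·d stays feasible for every t ≥ 0. Along this ray z = 4p + 6q changes by 6 per unit t, so z → +∞.

Unbounded: there is a feasible ray along which z → +∞.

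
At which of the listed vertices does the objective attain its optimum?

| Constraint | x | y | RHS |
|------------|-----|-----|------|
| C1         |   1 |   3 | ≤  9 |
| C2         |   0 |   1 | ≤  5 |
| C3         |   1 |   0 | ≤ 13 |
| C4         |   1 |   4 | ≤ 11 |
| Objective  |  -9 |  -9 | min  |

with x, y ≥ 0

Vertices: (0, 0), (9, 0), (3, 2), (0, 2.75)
(9, 0) with z = -81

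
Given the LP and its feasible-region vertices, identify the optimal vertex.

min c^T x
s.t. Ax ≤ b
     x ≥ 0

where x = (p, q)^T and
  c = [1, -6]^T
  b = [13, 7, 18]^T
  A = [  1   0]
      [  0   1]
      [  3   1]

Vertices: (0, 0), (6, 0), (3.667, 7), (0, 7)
Evaluating z = p - 6q at each vertex:
  (0, 0): z = 0
  (6, 0): z = 6
  (3.667, 7): z = -38.33
  (0, 7): z = -42

The smallest value is z = -42, attained at (0, 7).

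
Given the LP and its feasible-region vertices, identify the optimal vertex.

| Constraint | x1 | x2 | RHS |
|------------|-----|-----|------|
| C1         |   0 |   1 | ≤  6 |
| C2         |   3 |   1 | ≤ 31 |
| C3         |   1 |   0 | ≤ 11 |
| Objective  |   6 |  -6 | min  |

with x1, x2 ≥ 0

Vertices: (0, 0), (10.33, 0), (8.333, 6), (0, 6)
(0, 6) with z = -36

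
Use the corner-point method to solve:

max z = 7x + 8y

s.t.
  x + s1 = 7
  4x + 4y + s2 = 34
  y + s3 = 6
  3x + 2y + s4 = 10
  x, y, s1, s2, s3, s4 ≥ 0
x = 0, y = 5, z = 40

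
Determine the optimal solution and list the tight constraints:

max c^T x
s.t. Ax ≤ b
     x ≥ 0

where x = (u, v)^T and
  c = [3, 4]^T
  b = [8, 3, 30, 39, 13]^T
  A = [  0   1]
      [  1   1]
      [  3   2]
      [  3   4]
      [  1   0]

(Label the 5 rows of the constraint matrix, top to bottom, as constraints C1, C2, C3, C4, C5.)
Optimal: u = 0, v = 3
Binding: C2, u ≥ 0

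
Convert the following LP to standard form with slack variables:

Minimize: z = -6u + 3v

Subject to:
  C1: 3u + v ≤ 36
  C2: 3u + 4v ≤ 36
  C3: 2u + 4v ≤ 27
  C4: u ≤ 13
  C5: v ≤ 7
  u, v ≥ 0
min z = -6u + 3v

s.t.
  3u + v + s1 = 36
  3u + 4v + s2 = 36
  2u + 4v + s3 = 27
  u + s4 = 13
  v + s5 = 7
  u, v, s1, s2, s3, s4, s5 ≥ 0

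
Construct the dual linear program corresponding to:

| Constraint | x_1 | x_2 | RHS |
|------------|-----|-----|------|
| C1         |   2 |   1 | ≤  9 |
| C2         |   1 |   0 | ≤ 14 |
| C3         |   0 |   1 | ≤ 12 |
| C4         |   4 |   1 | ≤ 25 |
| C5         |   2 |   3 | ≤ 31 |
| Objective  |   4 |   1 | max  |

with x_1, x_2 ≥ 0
Minimize: z = 9y1 + 14y2 + 12y3 + 25y4 + 31y5

Subject to:
  C1: -2y1 - y2 - 4y4 - 2y5 ≤ -4
  C2: -y1 - y3 - y4 - 3y5 ≤ -1
  y1, y2, y3, y4, y5 ≥ 0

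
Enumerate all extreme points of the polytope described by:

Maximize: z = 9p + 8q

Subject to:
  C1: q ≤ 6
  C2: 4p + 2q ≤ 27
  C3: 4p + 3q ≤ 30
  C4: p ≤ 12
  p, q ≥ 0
Each vertex is the intersection of two constraint boundaries that also satisfies all remaining constraints:
  p = 0 and q = 0 → (0, 0)
  4p + 2q = 27 and q = 0 → (6.75, 0)
  4p + 2q = 27 and 4p + 3q = 30 → (5.25, 3)
  q = 6 and 4p + 3q = 30 → (3, 6)
  q = 6 and p = 0 → (0, 6)

Vertices: (0, 0), (6.75, 0), (5.25, 3), (3, 6), (0, 6)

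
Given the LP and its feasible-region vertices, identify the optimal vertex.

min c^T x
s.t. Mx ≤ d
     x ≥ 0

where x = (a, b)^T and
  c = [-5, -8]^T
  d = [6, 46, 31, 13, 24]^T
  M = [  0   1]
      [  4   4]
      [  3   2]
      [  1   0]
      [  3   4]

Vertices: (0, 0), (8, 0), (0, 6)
(0, 6) with z = -48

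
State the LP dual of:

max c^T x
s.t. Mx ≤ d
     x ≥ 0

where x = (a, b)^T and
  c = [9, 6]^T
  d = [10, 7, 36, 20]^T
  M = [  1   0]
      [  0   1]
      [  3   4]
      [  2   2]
Minimize: z = 10y1 + 7y2 + 36y3 + 20y4

Subject to:
  C1: -y1 - 3y3 - 2y4 ≤ -9
  C2: -y2 - 4y3 - 2y4 ≤ -6
  y1, y2, y3, y4 ≥ 0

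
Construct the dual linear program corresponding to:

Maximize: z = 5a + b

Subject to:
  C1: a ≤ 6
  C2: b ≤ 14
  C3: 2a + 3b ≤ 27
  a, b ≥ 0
Minimize: z = 6y1 + 14y2 + 27y3

Subject to:
  C1: -y1 - 2y3 ≤ -5
  C2: -y2 - 3y3 ≤ -1
  y1, y2, y3 ≥ 0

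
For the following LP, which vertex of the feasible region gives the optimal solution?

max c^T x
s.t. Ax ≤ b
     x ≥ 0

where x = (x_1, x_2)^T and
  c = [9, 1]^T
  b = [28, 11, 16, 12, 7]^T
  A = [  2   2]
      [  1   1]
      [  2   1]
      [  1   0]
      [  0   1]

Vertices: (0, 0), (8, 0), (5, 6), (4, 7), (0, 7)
(8, 0) with z = 72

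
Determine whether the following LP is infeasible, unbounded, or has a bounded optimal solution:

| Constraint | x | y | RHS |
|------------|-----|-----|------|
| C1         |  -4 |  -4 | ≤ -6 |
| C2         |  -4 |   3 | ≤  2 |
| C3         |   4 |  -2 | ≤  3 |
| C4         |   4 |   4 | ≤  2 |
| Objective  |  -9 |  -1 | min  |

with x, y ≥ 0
C4 requires 4x + 4y ≤ 2, while C1 (-4x - 4y ≤ -6) is equivalent to 4x + 4y ≥ 6. Together they would need 6 ≤ 4x + 4y ≤ 2, which is impossible since 6 > 2. No point satisfies all constraints.

Infeasible: no point satisfies all constraints simultaneously.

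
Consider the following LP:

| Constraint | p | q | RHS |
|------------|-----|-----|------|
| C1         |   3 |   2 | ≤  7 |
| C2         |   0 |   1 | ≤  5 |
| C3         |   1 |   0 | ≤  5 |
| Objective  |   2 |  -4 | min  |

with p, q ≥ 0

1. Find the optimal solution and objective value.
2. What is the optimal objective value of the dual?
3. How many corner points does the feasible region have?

1. p = 0, q = 3.5, z = -14
2. -14 (by strong duality, equal to the primal optimum)
3. 3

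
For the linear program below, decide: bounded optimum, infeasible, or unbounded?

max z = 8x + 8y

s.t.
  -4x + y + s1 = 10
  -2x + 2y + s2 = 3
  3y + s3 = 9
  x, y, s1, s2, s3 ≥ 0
Feasible point: (0, 0) satisfies every constraint, so the LP is feasible.
Direction d = (1, 0): for each constraint row a, a·d ≤ 0 —
  (-4)(1) + (1)(0) = -4 ≤ 0
  (-2)(1) + (2)(0) = -2 ≤ 0
  (0)(1) + (3)(0) = 0 ≤ 0
and d ≥ 0, so (0, 0) + t·d stays feasible for every t ≥ 0. Along this ray z = 8x + 8y changes by 8 per unit t, so z → +∞.

The LP is unbounded; z can be made arbitrarily large.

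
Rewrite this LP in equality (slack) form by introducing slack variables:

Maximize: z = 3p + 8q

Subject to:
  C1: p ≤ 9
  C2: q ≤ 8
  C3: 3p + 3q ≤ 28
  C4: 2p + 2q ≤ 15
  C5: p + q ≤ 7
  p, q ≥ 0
max z = 3p + 8q

s.t.
  p + s1 = 9
  q + s2 = 8
  3p + 3q + s3 = 28
  2p + 2q + s4 = 15
  p + q + s5 = 7
  p, q, s1, s2, s3, s4, s5 ≥ 0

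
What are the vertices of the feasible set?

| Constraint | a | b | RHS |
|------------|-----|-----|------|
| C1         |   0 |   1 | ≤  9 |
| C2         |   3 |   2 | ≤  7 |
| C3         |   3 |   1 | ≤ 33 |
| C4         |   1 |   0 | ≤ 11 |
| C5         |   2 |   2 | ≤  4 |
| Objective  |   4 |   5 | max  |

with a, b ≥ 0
Each vertex is the intersection of two constraint boundaries that also satisfies all remaining constraints:
  a = 0 and b = 0 → (0, 0)
  2a + 2b = 4 and b = 0 → (2, 0)
  2a + 2b = 4 and a = 0 → (0, 2)

Vertices: (0, 0), (2, 0), (0, 2)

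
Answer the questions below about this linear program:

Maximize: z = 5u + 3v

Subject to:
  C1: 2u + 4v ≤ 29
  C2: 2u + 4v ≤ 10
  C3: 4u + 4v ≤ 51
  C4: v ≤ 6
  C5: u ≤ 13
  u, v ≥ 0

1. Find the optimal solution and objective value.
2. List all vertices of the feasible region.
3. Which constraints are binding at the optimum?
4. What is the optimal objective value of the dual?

1. u = 5, v = 0, z = 25
2. (0, 0), (5, 0), (0, 2.5)
3. C2, v ≥ 0
4. 25 (by strong duality, equal to the primal optimum)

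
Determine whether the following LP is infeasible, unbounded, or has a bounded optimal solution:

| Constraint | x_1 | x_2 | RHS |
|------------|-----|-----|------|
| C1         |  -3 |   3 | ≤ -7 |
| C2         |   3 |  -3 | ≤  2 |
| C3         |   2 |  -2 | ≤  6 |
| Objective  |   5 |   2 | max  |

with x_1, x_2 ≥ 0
C2 requires 3x_1 - 3x_2 ≤ 2, while C1 (-3x_1 + 3x_2 ≤ -7) is equivalent to 3x_1 - 3x_2 ≥ 7. Together they would need 7 ≤ 3x_1 - 3x_2 ≤ 2, which is impossible since 7 > 2. No point satisfies all constraints.

Infeasible: no point satisfies all constraints simultaneously.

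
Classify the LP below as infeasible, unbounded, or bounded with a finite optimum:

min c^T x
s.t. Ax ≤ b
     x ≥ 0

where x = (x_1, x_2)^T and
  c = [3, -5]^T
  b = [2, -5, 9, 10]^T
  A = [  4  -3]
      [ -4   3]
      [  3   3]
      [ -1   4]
One constraint requires 4x_1 - 3x_2 ≤ 2, while the constraint -4x_1 + 3x_2 ≤ -5 is equivalent to 4x_1 - 3x_2 ≥ 5. Together they would need 5 ≤ 4x_1 - 3x_2 ≤ 2, which is impossible since 5 > 2. No point satisfies all constraints.

Infeasible: no point satisfies all constraints simultaneously.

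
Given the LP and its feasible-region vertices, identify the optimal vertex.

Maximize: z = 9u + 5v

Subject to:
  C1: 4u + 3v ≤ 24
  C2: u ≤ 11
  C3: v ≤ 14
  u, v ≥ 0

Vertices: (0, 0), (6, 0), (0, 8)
Evaluating z = 9u + 5v at each vertex:
  (0, 0): z = 0
  (6, 0): z = 54
  (0, 8): z = 40

The largest value is z = 54, attained at (6, 0).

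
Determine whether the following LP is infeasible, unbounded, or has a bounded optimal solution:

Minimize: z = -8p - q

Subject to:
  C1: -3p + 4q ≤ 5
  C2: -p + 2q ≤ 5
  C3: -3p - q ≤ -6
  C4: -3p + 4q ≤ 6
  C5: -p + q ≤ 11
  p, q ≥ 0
Feasible point: (2, 0) satisfies every constraint, so the LP is feasible.
Direction d = (1, 0): for each constraint row a, a·d ≤ 0 —
  (-3)(1) + (4)(0) = -3 ≤ 0
  (-1)(1) + (2)(0) = -1 ≤ 0
  (-3)(1) + (-1)(0) = -3 ≤ 0
  (-3)(1) + (4)(0) = -3 ≤ 0
  (-1)(1) + (1)(0) = -1 ≤ 0
and d ≥ 0, so (2, 0) + t·d stays feasible for every t ≥ 0. Along this ray z = -8p - q changes by -8 per unit t, so z → −∞.

Unbounded: there is a feasible ray along which z → −∞.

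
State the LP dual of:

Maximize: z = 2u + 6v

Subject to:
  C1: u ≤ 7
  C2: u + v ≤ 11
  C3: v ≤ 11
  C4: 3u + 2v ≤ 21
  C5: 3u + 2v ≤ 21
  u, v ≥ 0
Minimize: z = 7y1 + 11y2 + 11y3 + 21y4 + 21y5

Subject to:
  C1: -y1 - y2 - 3y4 - 3y5 ≤ -2
  C2: -y2 - y3 - 2y4 - 2y5 ≤ -6
  y1, y2, y3, y4, y5 ≥ 0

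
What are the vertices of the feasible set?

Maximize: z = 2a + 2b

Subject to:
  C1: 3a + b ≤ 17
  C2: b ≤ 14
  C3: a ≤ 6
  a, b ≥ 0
Each vertex is the intersection of two constraint boundaries that also satisfies all remaining constraints:
  a = 0 and b = 0 → (0, 0)
  3a + b = 17 and b = 0 → (5.667, 0)
  3a + b = 17 and b = 14 → (1, 14)
  b = 14 and a = 0 → (0, 14)

Vertices: (0, 0), (5.667, 0), (1, 14), (0, 14)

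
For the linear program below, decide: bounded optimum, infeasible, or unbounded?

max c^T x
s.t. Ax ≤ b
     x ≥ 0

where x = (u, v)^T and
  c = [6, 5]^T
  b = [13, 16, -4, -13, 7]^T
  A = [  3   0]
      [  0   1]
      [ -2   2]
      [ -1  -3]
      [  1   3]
One constraint requires u + 3v ≤ 7, while the constraint -u - 3v ≤ -13 is equivalent to u + 3v ≥ 13. Together they would need 13 ≤ u + 3v ≤ 7, which is impossible since 13 > 7. No point satisfies all constraints.

Infeasible — the constraint set is empty.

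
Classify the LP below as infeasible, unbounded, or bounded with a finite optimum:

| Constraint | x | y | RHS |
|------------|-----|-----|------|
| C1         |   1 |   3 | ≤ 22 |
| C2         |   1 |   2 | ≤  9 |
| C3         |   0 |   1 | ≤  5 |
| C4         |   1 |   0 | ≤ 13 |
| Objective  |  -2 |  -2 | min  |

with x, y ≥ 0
The point (9, 0) satisfies every constraint, so the LP is feasible; the constraints give x ≤ 13 and y ≤ 5, which with x, y ≥ 0 keep the feasible region inside a bounded box. A feasible, bounded LP attains a finite optimum at a vertex.

Evaluating z = -2x - 2y at each vertex:
  (0, 0): z = 0
  (9, 0): z = -18
  (0, 4.5): z = -9

The LP has an optimal solution: (9, 0) with z = -18.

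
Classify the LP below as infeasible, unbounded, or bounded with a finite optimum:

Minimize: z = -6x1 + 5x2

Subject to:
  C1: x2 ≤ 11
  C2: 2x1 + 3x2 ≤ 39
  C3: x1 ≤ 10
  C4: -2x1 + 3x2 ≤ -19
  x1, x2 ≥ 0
The point (10, 0) satisfies every constraint, so the LP is feasible; the constraints give x1 ≤ 10 and x2 ≤ 11, which with x1, x2 ≥ 0 keep the feasible region inside a bounded box. A feasible, bounded LP attains a finite optimum at a vertex.

Bounded optimum: z* = -60 at (10, 0).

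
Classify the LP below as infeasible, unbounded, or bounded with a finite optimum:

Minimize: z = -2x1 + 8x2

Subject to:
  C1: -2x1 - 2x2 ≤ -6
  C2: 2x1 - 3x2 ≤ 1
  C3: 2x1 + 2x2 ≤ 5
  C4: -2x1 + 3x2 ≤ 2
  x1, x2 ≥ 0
C3 requires 2x1 + 2x2 ≤ 5, while C1 (-2x1 - 2x2 ≤ -6) is equivalent to 2x1 + 2x2 ≥ 6. Together they would need 6 ≤ 2x1 + 2x2 ≤ 5, which is impossible since 6 > 5. No point satisfies all constraints.

The feasible region is empty; the LP is infeasible.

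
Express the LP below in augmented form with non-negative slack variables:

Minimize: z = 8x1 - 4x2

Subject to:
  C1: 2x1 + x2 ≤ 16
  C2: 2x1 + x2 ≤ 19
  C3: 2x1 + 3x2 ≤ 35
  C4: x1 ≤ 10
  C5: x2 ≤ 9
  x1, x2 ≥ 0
min z = 8x1 - 4x2

s.t.
  2x1 + x2 + s1 = 16
  2x1 + x2 + s2 = 19
  2x1 + 3x2 + s3 = 35
  x1 + s4 = 10
  x2 + s5 = 9
  x1, x2, s1, s2, s3, s4, s5 ≥ 0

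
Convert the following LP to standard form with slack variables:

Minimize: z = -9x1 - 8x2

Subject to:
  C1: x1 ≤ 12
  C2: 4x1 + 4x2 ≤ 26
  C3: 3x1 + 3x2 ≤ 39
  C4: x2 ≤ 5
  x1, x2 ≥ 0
min z = -9x1 - 8x2

s.t.
  x1 + s1 = 12
  4x1 + 4x2 + s2 = 26
  3x1 + 3x2 + s3 = 39
  x2 + s4 = 5
  x1, x2, s1, s2, s3, s4 ≥ 0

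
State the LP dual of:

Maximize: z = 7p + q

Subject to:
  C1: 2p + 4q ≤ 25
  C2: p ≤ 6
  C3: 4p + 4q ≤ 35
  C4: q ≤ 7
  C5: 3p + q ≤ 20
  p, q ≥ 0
Minimize: z = 25y1 + 6y2 + 35y3 + 7y4 + 20y5

Subject to:
  C1: -2y1 - y2 - 4y3 - 3y5 ≤ -7
  C2: -4y1 - 4y3 - y4 - y5 ≤ -1
  y1, y2, y3, y4, y5 ≥ 0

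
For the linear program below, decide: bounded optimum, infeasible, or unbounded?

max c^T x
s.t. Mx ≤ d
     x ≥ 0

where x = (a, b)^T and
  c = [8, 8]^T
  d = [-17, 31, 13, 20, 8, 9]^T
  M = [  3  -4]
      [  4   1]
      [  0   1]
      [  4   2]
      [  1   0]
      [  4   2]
The point (0, 4.5) satisfies every constraint, so the LP is feasible; the constraints give a ≤ 8 and b ≤ 13, which with a, b ≥ 0 keep the feasible region inside a bounded box. A feasible, bounded LP attains a finite optimum at a vertex.

Feasible with finite optimum z* = 36 at (0, 4.5).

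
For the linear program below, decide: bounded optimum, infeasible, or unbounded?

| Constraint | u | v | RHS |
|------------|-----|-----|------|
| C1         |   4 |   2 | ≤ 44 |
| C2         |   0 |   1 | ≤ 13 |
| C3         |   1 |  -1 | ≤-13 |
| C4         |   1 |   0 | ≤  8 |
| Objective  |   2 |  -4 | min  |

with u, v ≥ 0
The point (0, 13) satisfies every constraint, so the LP is feasible; the constraints give u ≤ 8 and v ≤ 13, which with u, v ≥ 0 keep the feasible region inside a bounded box. A feasible, bounded LP attains a finite optimum at a vertex.

Evaluating z = 2u - 4v at each vertex:
  (0, 13): z = -52

The LP has an optimal solution: (0, 13) with z = -52.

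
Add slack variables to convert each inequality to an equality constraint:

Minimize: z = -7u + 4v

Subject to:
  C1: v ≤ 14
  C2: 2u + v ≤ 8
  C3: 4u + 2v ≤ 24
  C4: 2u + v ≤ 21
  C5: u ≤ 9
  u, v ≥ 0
min z = -7u + 4v

s.t.
  v + s1 = 14
  2u + v + s2 = 8
  4u + 2v + s3 = 24
  2u + v + s4 = 21
  u + s5 = 9
  u, v, s1, s2, s3, s4, s5 ≥ 0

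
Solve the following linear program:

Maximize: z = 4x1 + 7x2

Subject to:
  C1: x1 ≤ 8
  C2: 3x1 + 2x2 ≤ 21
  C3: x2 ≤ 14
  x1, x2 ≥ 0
x1 = 0, x2 = 10.5, z = 73.5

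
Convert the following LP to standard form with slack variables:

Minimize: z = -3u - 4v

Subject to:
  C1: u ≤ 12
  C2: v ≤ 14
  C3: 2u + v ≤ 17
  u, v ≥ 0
min z = -3u - 4v

s.t.
  u + s1 = 12
  v + s2 = 14
  2u + v + s3 = 17
  u, v, s1, s2, s3 ≥ 0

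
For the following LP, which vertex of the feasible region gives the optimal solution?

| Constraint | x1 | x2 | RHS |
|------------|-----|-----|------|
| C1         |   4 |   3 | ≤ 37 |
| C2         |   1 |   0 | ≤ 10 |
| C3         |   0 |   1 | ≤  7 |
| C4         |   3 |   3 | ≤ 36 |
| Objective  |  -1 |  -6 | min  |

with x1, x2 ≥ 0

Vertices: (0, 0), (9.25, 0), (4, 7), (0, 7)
Evaluating z = -x1 - 6x2 at each vertex:
  (0, 0): z = 0
  (9.25, 0): z = -9.25
  (4, 7): z = -46
  (0, 7): z = -42

The smallest value is z = -46, attained at (4, 7).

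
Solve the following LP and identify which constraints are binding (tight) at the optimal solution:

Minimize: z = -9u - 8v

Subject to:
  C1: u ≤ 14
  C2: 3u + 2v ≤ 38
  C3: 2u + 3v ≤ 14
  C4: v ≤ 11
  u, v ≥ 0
Optimal: u = 7, v = 0
Slack at optimum:
  C1: slack = 7
  C2: slack = 17
  C3: slack = 0 (binding)
  C4: slack = 11
  u ≥ 0: u = 7
  v ≥ 0: v = 0 (binding)
Binding constraints: C3, v ≥ 0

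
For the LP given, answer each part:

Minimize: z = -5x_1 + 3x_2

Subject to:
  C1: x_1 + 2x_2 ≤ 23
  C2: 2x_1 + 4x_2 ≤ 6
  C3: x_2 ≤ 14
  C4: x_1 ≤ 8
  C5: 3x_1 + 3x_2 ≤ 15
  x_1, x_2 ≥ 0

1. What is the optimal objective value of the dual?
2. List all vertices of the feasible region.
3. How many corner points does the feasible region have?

1. -15 (by strong duality, equal to the primal optimum)
2. (0, 0), (3, 0), (0, 1.5)
3. 3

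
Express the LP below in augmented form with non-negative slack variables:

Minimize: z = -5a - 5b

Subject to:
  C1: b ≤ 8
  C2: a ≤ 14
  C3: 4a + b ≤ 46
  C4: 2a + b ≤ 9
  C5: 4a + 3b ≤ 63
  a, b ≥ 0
min z = -5a - 5b

s.t.
  b + s1 = 8
  a + s2 = 14
  4a + b + s3 = 46
  2a + b + s4 = 9
  4a + 3b + s5 = 63
  a, b, s1, s2, s3, s4, s5 ≥ 0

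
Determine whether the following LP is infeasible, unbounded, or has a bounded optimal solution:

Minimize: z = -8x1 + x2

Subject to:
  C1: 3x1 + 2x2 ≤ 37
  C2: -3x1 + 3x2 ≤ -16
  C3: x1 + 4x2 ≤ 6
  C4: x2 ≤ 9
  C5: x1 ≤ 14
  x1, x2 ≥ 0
The point (6, 0) satisfies every constraint, so the LP is feasible; the constraints give x1 ≤ 14 and x2 ≤ 9, which with x1, x2 ≥ 0 keep the feasible region inside a bounded box. A feasible, bounded LP attains a finite optimum at a vertex.

Evaluating z = -8x1 + x2 at each vertex:
  (5.333, 0): z = -42.67
  (6, 0): z = -48
  (5.467, 0.1333): z = -43.6

Bounded optimum: z* = -48 at (6, 0).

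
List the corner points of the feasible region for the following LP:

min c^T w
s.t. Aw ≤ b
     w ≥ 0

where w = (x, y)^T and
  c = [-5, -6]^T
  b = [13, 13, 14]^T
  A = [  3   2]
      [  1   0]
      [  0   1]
Each vertex is the intersection of two constraint boundaries that also satisfies all remaining constraints:
  x = 0 and y = 0 → (0, 0)
  3x + 2y = 13 and y = 0 → (4.333, 0)
  3x + 2y = 13 and x = 0 → (0, 6.5)

Vertices: (0, 0), (4.333, 0), (0, 6.5)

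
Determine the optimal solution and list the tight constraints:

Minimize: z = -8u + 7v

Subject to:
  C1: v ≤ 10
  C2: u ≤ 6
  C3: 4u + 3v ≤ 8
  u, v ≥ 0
Optimal: u = 2, v = 0
Binding: C3, v ≥ 0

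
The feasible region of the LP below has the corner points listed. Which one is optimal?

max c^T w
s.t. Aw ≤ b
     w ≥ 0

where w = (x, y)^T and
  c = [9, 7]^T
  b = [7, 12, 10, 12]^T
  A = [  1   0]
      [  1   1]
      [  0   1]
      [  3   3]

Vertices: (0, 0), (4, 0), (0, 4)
Evaluating z = 9x + 7y at each vertex:
  (0, 0): z = 0
  (4, 0): z = 36
  (0, 4): z = 28

The largest value is z = 36, attained at (4, 0).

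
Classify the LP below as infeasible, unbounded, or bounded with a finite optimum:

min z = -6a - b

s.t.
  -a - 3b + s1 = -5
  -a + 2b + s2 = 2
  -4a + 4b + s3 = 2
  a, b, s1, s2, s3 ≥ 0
Feasible point: (2, 1) satisfies every constraint, so the LP is feasible.
Direction d = (1, 0): for each constraint row a, a·d ≤ 0 —
  (-1)(1) + (-3)(0) = -1 ≤ 0
  (-1)(1) + (2)(0) = -1 ≤ 0
  (-4)(1) + (4)(0) = -4 ≤ 0
and d ≥ 0, so (2, 1) + t·d stays feasible for every t ≥ 0. Along this ray z = -6a - b changes by -6 per unit t, so z → −∞.

Unbounded: there is a feasible ray along which z → −∞.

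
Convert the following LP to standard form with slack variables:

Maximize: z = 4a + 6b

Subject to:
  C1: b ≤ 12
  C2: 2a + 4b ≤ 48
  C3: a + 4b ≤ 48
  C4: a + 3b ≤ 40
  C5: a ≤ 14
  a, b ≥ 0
max z = 4a + 6b

s.t.
  b + s1 = 12
  2a + 4b + s2 = 48
  a + 4b + s3 = 48
  a + 3b + s4 = 40
  a + s5 = 14
  a, b, s1, s2, s3, s4, s5 ≥ 0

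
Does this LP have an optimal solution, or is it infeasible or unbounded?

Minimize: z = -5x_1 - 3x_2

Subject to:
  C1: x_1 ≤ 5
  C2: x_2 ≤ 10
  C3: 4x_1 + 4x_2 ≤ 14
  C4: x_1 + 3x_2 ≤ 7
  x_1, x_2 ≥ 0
The point (3.5, 0) satisfies every constraint, so the LP is feasible; the constraints give x_1 ≤ 5 and x_2 ≤ 10, which with x_1, x_2 ≥ 0 keep the feasible region inside a bounded box. A feasible, bounded LP attains a finite optimum at a vertex.

Evaluating z = -5x_1 - 3x_2 at each vertex:
  (0, 0): z = 0
  (3.5, 0): z = -17.5
  (1.75, 1.75): z = -14
  (0, 2.333): z = -7

The LP has an optimal solution: (3.5, 0) with z = -17.5.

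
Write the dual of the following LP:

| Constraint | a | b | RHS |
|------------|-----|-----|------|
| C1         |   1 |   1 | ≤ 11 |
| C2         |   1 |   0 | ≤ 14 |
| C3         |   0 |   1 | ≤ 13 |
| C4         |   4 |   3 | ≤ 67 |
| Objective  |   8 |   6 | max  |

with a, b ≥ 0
Minimize: z = 11y1 + 14y2 + 13y3 + 67y4

Subject to:
  C1: -y1 - y2 - 4y4 ≤ -8
  C2: -y1 - y3 - 3y4 ≤ -6
  y1, y2, y3, y4 ≥ 0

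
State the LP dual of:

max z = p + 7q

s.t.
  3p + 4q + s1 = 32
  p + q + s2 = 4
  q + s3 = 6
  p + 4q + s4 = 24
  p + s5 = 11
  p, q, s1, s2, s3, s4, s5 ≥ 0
Minimize: z = 32y1 + 4y2 + 6y3 + 24y4 + 11y5

Subject to:
  C1: -3y1 - y2 - y4 - y5 ≤ -1
  C2: -4y1 - y2 - y3 - 4y4 ≤ -7
  y1, y2, y3, y4, y5 ≥ 0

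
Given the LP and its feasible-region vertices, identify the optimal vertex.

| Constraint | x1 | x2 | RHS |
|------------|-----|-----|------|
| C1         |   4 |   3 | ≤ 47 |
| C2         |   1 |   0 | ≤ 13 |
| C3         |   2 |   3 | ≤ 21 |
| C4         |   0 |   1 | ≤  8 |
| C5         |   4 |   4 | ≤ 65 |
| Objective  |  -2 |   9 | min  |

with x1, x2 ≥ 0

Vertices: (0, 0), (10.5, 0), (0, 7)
Evaluating z = -2x1 + 9x2 at each vertex:
  (0, 0): z = 0
  (10.5, 0): z = -21
  (0, 7): z = 63

The smallest value is z = -21, attained at (10.5, 0).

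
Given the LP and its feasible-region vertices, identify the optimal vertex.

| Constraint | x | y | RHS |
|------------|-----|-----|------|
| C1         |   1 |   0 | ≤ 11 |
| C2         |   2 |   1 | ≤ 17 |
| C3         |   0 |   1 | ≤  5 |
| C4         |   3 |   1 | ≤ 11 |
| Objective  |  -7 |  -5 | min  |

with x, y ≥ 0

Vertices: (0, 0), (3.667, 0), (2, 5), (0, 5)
Evaluating z = -7x - 5y at each vertex:
  (0, 0): z = 0
  (3.667, 0): z = -25.67
  (2, 5): z = -39
  (0, 5): z = -25

The smallest value is z = -39, attained at (2, 5).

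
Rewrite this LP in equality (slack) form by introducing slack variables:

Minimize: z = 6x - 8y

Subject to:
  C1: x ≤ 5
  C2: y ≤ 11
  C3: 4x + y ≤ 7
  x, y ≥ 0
min z = 6x - 8y

s.t.
  x + s1 = 5
  y + s2 = 11
  4x + y + s3 = 7
  x, y, s1, s2, s3 ≥ 0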